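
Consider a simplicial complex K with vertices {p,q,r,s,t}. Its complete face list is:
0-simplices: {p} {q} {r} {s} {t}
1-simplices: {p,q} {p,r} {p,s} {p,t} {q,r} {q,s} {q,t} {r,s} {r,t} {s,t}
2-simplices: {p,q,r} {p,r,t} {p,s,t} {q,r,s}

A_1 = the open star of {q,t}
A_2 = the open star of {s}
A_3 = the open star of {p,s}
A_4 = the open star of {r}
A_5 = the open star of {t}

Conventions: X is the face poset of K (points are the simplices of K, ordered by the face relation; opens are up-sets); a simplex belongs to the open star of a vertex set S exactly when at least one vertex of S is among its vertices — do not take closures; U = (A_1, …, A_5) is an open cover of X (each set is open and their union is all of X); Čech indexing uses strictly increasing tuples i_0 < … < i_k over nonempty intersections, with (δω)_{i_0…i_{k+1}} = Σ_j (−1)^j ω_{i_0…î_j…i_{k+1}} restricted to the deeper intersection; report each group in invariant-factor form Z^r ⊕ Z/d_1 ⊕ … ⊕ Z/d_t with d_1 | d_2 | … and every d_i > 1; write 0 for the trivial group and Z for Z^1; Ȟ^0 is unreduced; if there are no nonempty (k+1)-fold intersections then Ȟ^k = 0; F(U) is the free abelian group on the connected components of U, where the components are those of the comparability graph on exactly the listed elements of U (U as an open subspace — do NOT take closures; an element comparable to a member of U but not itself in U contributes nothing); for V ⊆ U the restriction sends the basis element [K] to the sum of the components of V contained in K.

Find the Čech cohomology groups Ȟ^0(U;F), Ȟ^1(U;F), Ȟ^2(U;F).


Ȟ^0(U;F) ≅ Z, Ȟ^1(U;F) ≅ Z^2, Ȟ^2(U;F) ≅ 0

cover nerve:
  A1={{q},{t},{p,q},{p,t},{q,r},{q,s},{q,t},{r,t},{s,t},{p,q,r},{p,r,t},{p,s,t},{q,r,s}} A2={{s},{p,s},{q,s},{r,s},{s,t},{p,s,t},{q,r,s}} A3={{p},{s},{p,q},{p,r},{p,s},{p,t},{q,s},{r,s},{s,t},{p,q,r},{p,r,t},{p,s,t},{q,r,s}} A4={{r},{p,r},{q,r},{r,s},{r,t},{p,q,r},{p,r,t},{q,r,s}} A5={{t},{p,t},{q,t},{r,t},{s,t},{p,r,t},{p,s,t}}
  A12={{q,s},{s,t},{p,s,t},{q,r,s}} A13={{p,q},{p,t},{q,s},{s,t},{p,q,r},{p,r,t},{p,s,t},{q,r,s}} A14={{q,r},{r,t},{p,q,r},{p,r,t},{q,r,s}} A15={{t},{p,t},{q,t},{r,t},{s,t},{p,r,t},{p,s,t}} A23={{s},{p,s},{q,s},{r,s},{s,t},{p,s,t},{q,r,s}} A24={{r,s},{q,r,s}} A25={{s,t},{p,s,t}} A34={{p,r},{r,s},{p,q,r},{p,r,t},{q,r,s}} A35={{p,t},{s,t},{p,r,t},{p,s,t}} A45={{r,t},{p,r,t}}
  A123={{q,s},{s,t},{p,s,t},{q,r,s}} A124={{q,r,s}} A125={{s,t},{p,s,t}} A134={{p,q,r},{p,r,t},{q,r,s}} A135={{p,t},{s,t},{p,r,t},{p,s,t}} A145={{r,t},{p,r,t}} A234={{r,s},{q,r,s}} A235={{s,t},{p,s,t}} A345={{p,r,t}}
  A1234={{q,r,s}} A1235={{s,t},{p,s,t}} A1345={{p,r,t}}
components per intersection:
  A1: {{q},{t},{p,q},{p,t},{q,r},{q,s},{q,t},{r,t},{s,t},{p,q,r},{p,r,t},{p,s,t},{q,r,s}}
  A2: {{s},{p,s},{q,s},{r,s},{s,t},{p,s,t},{q,r,s}}
  A3: {{p},{s},{p,q},{p,r},{p,s},{p,t},{q,s},{r,s},{s,t},{p,q,r},{p,r,t},{p,s,t},{q,r,s}}
  A4: {{r},{p,r},{q,r},{r,s},{r,t},{p,q,r},{p,r,t},{q,r,s}}
  A5: {{t},{p,t},{q,t},{r,t},{s,t},{p,r,t},{p,s,t}}
  A12: {{q,s},{q,r,s}} {{s,t},{p,s,t}}
  A13: {{p,q},{p,q,r}} {{p,t},{s,t},{p,r,t},{p,s,t}} {{q,s},{q,r,s}}
  A14: {{q,r},{p,q,r},{q,r,s}} {{r,t},{p,r,t}}
  A15: {{t},{p,t},{q,t},{r,t},{s,t},{p,r,t},{p,s,t}}
  A23: {{s},{p,s},{q,s},{r,s},{s,t},{p,s,t},{q,r,s}}
  A24: {{r,s},{q,r,s}}
  A25: {{s,t},{p,s,t}}
  A34: {{p,r},{p,q,r},{p,r,t}} {{r,s},{q,r,s}}
  A35: {{p,t},{s,t},{p,r,t},{p,s,t}}
  A45: {{r,t},{p,r,t}}
  A123: {{q,s},{q,r,s}} {{s,t},{p,s,t}}
  A124: {{q,r,s}}
  A125: {{s,t},{p,s,t}}
  A134: {{p,q,r}} {{p,r,t}} {{q,r,s}}
  A135: {{p,t},{s,t},{p,r,t},{p,s,t}}
  A145: {{r,t},{p,r,t}}
  A234: {{r,s},{q,r,s}}
  A235: {{s,t},{p,s,t}}
  A345: {{p,r,t}}
  A1234: {{q,r,s}}
  A1235: {{s,t},{p,s,t}}
  A1345: {{p,r,t}}
C dims 5,15,12,3; δ0: rk 4, SNF 1^4; δ1: rk 9, SNF 1^9; δ2: rk 3, SNF 1^3
Ȟ^0: (5−4)−0=1 ⇒ Z
Ȟ^1: (15−9)−4=2 ⇒ Z^2
Ȟ^2: (12−3)−9=0 ⇒ 0


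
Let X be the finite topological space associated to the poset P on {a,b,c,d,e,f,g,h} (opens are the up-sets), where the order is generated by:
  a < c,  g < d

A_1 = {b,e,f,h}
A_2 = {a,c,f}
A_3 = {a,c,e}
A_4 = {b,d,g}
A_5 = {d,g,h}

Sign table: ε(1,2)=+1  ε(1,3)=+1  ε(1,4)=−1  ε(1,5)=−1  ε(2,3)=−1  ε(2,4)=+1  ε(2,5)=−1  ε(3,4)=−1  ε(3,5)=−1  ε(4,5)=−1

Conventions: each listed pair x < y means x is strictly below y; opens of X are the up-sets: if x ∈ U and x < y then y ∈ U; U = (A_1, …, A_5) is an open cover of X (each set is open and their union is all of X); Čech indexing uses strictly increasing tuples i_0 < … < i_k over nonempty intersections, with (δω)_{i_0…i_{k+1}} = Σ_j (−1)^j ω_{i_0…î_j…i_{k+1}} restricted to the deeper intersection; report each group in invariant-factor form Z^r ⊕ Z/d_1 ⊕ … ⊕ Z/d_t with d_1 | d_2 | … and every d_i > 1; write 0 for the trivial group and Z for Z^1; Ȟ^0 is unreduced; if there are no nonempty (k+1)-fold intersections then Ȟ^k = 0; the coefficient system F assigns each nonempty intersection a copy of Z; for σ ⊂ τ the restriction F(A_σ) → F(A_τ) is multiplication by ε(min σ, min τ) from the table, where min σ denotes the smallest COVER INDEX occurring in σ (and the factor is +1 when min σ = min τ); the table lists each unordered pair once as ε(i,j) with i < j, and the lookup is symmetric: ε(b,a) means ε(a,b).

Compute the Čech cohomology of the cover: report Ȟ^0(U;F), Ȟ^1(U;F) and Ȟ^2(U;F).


nonempty intersections:
  A12={f} A13={e} A14={b} A15={h} A23={a,c} A45={d,g}
C dims 5,6; δ0: rk 5, SNF 1^4·2
Ȟ^0: (5−5)−0=0 ⇒ 0
Ȟ^1: (6−0)−5=1 plus torsion [2] ⇒ Z ⊕ Z/2
Ȟ^2: (0−0)−0=0 ⇒ 0

Ȟ^0 ≅ 0, Ȟ^1 ≅ Z ⊕ Z/2, Ȟ^2 ≅ 0


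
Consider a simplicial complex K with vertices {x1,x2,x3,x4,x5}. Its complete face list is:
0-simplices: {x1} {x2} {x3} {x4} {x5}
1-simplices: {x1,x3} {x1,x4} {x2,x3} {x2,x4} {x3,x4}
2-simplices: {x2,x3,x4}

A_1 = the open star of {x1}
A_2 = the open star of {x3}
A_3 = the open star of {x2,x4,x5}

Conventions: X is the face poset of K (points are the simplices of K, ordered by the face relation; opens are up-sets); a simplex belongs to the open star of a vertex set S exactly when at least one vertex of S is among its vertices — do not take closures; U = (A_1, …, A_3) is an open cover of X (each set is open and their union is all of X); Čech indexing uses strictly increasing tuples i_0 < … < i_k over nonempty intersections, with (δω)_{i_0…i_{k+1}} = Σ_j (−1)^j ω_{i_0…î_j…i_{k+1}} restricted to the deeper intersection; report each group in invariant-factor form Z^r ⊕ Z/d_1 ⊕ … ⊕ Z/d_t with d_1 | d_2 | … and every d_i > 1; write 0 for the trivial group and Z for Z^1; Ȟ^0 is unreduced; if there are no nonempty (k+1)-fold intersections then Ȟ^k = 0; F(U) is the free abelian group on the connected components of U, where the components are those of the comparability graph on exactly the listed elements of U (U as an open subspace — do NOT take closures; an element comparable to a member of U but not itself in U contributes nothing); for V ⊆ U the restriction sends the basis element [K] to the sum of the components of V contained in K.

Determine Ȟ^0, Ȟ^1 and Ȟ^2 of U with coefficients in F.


nonempty overlaps:
  A1={{x1},{x1,x3},{x1,x4}} A2={{x3},{x1,x3},{x2,x3},{x3,x4},{x2,x3,x4}} A3={{x2},{x4},{x5},{x1,x4},{x2,x3},{x2,x4},{x3,x4},{x2,x3,x4}}
  A12={{x1,x3}} A13={{x1,x4}} A23={{x2,x3},{x3,x4},{x2,x3,x4}}
components per intersection:
  A1: {{x1},{x1,x3},{x1,x4}}
  A2: {{x3},{x1,x3},{x2,x3},{x3,x4},{x2,x3,x4}}
  A3: {{x2},{x4},{x1,x4},{x2,x3},{x2,x4},{x3,x4},{x2,x3,x4}} {{x5}}
  A12: {{x1,x3}}
  A13: {{x1,x4}}
  A23: {{x2,x3},{x3,x4},{x2,x3,x4}}
C dims 4,3; δ0: rk 2, SNF 1^2
degree 0: 4−2−0 = 2 → Ȟ^0 ≅ Z^2
degree 1: 3−0−2 = 1 → Ȟ^1 ≅ Z
degree 2: 0−0−0 = 0 → Ȟ^2 ≅ 0

Ȟ^0(U;F) ≅ Z^2; Ȟ^1(U;F) ≅ Z; Ȟ^2(U;F) ≅ 0


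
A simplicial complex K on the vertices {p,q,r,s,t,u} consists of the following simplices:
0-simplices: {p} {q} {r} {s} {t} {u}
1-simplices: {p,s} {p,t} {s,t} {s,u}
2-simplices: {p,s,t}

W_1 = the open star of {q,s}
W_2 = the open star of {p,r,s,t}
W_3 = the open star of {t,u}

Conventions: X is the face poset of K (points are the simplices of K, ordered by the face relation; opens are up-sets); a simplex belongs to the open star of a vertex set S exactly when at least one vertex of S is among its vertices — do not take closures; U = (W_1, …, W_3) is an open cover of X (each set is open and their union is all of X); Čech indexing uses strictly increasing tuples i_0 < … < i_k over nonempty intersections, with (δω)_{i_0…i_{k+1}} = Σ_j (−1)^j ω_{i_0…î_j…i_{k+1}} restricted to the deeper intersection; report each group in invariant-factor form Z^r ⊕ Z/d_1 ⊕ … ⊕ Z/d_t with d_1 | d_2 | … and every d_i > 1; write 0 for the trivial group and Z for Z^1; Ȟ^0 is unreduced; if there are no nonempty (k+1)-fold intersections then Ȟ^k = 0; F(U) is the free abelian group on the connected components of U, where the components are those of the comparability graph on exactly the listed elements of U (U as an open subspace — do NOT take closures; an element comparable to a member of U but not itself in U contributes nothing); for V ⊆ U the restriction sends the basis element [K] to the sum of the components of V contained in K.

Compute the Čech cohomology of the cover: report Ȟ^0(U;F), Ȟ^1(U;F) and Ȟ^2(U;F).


nerve of the cover:
  W1={{q},{s},{p,s},{s,t},{s,u},{p,s,t}} W2={{p},{r},{s},{t},{p,s},{p,t},{s,t},{s,u},{p,s,t}} W3={{t},{u},{p,t},{s,t},{s,u},{p,s,t}}
  W12={{s},{p,s},{s,t},{s,u},{p,s,t}} W13={{s,t},{s,u},{p,s,t}} W23={{t},{p,t},{s,t},{s,u},{p,s,t}}
  W123={{s,t},{s,u},{p,s,t}}
components per intersection:
  W1: {{q}} {{s},{p,s},{s,t},{s,u},{p,s,t}}
  W2: {{p},{s},{t},{p,s},{p,t},{s,t},{s,u},{p,s,t}} {{r}}
  W3: {{t},{p,t},{s,t},{p,s,t}} {{u},{s,u}}
  W12: {{s},{p,s},{s,t},{s,u},{p,s,t}}
  W13: {{s,t},{p,s,t}} {{s,u}}
  W23: {{t},{p,t},{s,t},{p,s,t}} {{s,u}}
  W123: {{s,t},{p,s,t}} {{s,u}}
C dims 6,5,2; δ0: rk 3, SNF 1^3; δ1: rk 2, SNF 1^2
Ȟ^0 = (6 − 3) − 0 = 3, so Ȟ^0 ≅ Z^3
Ȟ^1 = (5 − 2) − 3 = 0, so Ȟ^1 ≅ 0
Ȟ^2 = (2 − 0) − 2 = 0, so Ȟ^2 ≅ 0

Ȟ^0 ≅ Z^3; Ȟ^1 ≅ 0; Ȟ^2 ≅ 0


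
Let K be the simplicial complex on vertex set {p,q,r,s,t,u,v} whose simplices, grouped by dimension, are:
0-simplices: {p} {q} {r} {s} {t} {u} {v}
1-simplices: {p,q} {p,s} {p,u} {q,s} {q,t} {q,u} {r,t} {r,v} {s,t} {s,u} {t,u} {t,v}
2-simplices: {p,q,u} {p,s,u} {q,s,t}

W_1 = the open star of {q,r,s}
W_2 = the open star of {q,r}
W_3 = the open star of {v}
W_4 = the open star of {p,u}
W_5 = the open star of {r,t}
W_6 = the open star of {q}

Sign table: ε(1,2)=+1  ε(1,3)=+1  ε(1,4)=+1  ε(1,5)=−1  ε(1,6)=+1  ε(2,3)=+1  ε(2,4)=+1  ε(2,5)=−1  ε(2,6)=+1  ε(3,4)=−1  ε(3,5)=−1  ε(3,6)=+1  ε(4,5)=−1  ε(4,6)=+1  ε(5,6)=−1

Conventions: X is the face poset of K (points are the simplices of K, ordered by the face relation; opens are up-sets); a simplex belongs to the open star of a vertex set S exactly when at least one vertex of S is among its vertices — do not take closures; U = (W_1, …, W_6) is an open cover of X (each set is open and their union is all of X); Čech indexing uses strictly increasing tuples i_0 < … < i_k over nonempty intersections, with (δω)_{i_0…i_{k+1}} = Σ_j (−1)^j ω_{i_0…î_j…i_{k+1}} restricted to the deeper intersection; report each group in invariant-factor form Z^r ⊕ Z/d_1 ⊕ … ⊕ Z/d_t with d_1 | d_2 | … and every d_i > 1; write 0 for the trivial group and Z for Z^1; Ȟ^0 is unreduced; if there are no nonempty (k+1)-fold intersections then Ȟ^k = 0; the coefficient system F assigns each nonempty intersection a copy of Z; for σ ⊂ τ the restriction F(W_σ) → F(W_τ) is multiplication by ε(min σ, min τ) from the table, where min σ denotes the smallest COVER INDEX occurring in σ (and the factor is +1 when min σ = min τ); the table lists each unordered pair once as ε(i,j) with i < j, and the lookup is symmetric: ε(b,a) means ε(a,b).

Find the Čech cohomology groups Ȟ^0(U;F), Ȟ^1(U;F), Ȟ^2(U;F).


Ȟ^0 = Z,  Ȟ^1 = Z,  Ȟ^2 = 0

nonempty overlaps:
  W1={{q},{r},{s},{p,q},{p,s},{q,s},{q,t},{q,u},{r,t},{r,v},{s,t},{s,u},{p,q,u},{p,s,u},{q,s,t}} W2={{q},{r},{p,q},{q,s},{q,t},{q,u},{r,t},{r,v},{p,q,u},{q,s,t}} W3={{v},{r,v},{t,v}} W4={{p},{u},{p,q},{p,s},{p,u},{q,u},{s,u},{t,u},{p,q,u},{p,s,u}} W5={{r},{t},{q,t},{r,t},{r,v},{s,t},{t,u},{t,v},{q,s,t}} W6={{q},{p,q},{q,s},{q,t},{q,u},{p,q,u},{q,s,t}}
  W12={{q},{r},{p,q},{q,s},{q,t},{q,u},{r,t},{r,v},{p,q,u},{q,s,t}} W13={{r,v}} W14={{p,q},{p,s},{q,u},{s,u},{p,q,u},{p,s,u}} W15={{r},{q,t},{r,t},{r,v},{s,t},{q,s,t}} W16={{q},{p,q},{q,s},{q,t},{q,u},{p,q,u},{q,s,t}} W23={{r,v}} W24={{p,q},{q,u},{p,q,u}} W25={{r},{q,t},{r,t},{r,v},{q,s,t}} W26={{q},{p,q},{q,s},{q,t},{q,u},{p,q,u},{q,s,t}} W35={{r,v},{t,v}} W45={{t,u}} W46={{p,q},{q,u},{p,q,u}} W56={{q,t},{q,s,t}}
  W123={{r,v}} W124={{p,q},{q,u},{p,q,u}} W125={{r},{q,t},{r,t},{r,v},{q,s,t}} W126={{q},{p,q},{q,s},{q,t},{q,u},{p,q,u},{q,s,t}} W135={{r,v}} W146={{p,q},{q,u},{p,q,u}} W156={{q,t},{q,s,t}} W235={{r,v}} W246={{p,q},{q,u},{p,q,u}} W256={{q,t},{q,s,t}}
  W1235={{r,v}} W1246={{p,q},{q,u},{p,q,u}} W1256={{q,t},{q,s,t}}
C dims 6,13,10,3; δ0: rk 5, SNF 1^5; δ1: rk 7, SNF 1^7; δ2: rk 3, SNF 1^3
degree 0: 6−5−0 = 1 → Ȟ^0 ≅ Z
degree 1: 13−7−5 = 1 → Ȟ^1 ≅ Z
degree 2: 10−3−7 = 0 → Ȟ^2 ≅ 0


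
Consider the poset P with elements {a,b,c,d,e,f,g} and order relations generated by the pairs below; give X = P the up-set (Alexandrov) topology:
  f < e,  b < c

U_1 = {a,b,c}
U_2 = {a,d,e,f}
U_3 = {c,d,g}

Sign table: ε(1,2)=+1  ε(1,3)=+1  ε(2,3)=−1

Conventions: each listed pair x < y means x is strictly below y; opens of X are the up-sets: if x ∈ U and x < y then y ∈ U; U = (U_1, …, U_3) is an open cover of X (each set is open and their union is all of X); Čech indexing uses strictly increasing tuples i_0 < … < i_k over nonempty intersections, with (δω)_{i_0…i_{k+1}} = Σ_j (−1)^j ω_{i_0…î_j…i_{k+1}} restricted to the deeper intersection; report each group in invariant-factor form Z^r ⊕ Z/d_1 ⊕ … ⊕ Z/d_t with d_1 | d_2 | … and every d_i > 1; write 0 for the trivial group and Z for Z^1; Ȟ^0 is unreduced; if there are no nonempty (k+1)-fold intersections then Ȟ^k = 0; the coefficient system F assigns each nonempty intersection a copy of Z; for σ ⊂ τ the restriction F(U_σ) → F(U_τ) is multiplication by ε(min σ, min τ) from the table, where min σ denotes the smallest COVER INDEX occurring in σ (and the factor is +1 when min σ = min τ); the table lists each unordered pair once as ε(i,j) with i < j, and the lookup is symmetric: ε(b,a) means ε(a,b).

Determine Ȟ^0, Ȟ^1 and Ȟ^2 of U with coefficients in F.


Ȟ^0(U;F) ≅ 0; Ȟ^1(U;F) ≅ Z/2; Ȟ^2(U;F) ≅ 0

nerve of the cover:
  U12={a} U13={c} U23={d}
C dims 3,3; δ0: rk 3, SNF 1^2·2
Ȟ^0 = (3 − 3) − 0 = 0, so Ȟ^0 ≅ 0
Ȟ^1 = (3 − 0) − 3 = 0 plus torsion [2], so Ȟ^1 ≅ Z/2
Ȟ^2 = (0 − 0) − 0 = 0, so Ȟ^2 ≅ 0


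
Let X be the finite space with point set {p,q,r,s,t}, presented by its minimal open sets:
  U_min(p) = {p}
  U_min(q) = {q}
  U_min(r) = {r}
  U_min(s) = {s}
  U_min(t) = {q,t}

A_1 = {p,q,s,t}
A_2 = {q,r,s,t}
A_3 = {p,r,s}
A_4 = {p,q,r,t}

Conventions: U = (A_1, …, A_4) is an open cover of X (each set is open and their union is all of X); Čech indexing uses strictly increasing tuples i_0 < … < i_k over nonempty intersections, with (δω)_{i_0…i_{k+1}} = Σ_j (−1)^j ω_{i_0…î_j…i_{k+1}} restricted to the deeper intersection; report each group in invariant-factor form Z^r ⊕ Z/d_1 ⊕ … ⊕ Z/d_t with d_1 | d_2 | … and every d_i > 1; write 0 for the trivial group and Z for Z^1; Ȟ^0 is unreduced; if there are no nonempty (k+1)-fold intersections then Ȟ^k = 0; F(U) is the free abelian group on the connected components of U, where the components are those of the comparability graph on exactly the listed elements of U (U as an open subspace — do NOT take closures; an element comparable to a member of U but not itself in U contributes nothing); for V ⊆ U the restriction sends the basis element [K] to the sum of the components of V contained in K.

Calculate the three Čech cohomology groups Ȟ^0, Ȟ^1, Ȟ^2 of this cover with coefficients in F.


Ȟ^0 ≅ Z^4,  Ȟ^1 ≅ 0,  Ȟ^2 ≅ 0

intersection data:
  A12={q,s,t} A13={p,s} A14={p,q,t} A23={r,s} A24={q,r,t} A34={p,r}
  A123={s} A124={q,t} A134={p} A234={r}
components per intersection:
  A1: {p} {q,t} {s}
  A2: {q,t} {r} {s}
  A3: {p} {r} {s}
  A4: {p} {q,t} {r}
  A12: {q,t} {s}
  A13: {p} {s}
  A14: {p} {q,t}
  A23: {r} {s}
  A24: {q,t} {r}
  A34: {p} {r}
  A123: {s}
  A124: {q,t}
  A134: {p}
  A234: {r}
C dims 12,12,4; δ0: rk 8, SNF 1^8; δ1: rk 4, SNF 1^4
Ȟ^0 = (12 − 8) − 0 = 4, so Ȟ^0 ≅ Z^4
Ȟ^1 = (12 − 4) − 8 = 0, so Ȟ^1 ≅ 0
Ȟ^2 = (4 − 0) − 4 = 0, so Ȟ^2 ≅ 0


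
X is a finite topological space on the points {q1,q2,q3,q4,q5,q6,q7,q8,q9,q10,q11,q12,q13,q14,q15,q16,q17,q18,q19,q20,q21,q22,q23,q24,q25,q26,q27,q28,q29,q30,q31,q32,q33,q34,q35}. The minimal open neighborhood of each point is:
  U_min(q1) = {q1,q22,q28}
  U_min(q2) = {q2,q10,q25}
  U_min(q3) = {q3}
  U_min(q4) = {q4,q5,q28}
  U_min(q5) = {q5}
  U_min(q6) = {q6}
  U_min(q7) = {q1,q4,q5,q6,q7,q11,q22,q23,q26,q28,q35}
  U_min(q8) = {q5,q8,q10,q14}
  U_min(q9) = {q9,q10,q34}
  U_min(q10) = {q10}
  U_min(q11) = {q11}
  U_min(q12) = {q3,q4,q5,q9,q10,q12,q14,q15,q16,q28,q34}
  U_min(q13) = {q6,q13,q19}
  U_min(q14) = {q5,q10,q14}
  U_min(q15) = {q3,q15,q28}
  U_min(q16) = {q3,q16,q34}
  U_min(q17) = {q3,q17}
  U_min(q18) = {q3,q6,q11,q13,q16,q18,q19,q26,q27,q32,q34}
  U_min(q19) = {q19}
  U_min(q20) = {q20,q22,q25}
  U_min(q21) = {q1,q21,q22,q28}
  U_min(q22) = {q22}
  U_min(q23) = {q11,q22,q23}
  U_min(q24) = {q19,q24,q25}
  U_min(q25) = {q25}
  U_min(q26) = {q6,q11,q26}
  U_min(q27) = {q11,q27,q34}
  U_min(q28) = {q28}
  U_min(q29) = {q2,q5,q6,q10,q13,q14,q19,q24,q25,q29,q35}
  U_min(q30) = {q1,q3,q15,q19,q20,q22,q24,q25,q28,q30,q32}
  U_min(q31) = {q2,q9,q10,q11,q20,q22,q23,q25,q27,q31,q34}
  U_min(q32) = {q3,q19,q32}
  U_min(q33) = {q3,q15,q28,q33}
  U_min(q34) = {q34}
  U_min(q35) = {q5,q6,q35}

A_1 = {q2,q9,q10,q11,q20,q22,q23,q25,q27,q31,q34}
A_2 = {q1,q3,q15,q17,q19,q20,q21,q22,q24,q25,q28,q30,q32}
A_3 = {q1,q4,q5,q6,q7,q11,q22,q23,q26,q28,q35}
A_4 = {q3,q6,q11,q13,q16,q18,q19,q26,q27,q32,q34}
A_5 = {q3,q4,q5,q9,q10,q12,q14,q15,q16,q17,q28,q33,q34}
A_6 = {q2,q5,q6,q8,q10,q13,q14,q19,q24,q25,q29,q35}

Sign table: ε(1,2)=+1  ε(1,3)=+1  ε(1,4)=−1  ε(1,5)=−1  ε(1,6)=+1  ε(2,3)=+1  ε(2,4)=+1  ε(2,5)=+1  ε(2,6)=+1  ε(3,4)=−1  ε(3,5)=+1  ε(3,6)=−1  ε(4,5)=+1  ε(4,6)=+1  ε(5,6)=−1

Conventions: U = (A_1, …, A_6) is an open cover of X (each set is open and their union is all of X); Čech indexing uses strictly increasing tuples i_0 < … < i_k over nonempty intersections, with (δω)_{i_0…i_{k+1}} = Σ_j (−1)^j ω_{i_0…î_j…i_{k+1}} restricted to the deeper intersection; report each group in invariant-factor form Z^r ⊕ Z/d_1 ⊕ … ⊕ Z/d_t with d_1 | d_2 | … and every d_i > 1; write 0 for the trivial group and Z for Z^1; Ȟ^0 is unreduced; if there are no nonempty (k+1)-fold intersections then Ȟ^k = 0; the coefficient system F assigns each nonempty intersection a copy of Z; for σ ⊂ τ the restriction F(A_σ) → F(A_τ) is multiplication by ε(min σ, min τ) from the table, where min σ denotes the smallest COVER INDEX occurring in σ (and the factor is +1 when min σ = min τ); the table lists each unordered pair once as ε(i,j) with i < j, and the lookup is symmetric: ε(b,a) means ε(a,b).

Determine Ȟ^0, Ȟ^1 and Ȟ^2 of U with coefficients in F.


Ȟ^0 ≅ 0,  Ȟ^1 ≅ Z/2,  Ȟ^2 ≅ Z

nerve of the cover:
  A12={q20,q22,q25} A13={q11,q22,q23} A14={q11,q27,q34} A15={q9,q10,q34} A16={q2,q10,q25} A23={q1,q22,q28} A24={q3,q19,q32} A25={q3,q15,q17,q28} A26={q19,q24,q25} A34={q6,q11,q26} A35={q4,q5,q28} A36={q5,q6,q35} A45={q3,q16,q34} A46={q6,q13,q19} A56={q5,q10,q14}
  A123={q22} A126={q25} A134={q11} A145={q34} A156={q10} A235={q28} A245={q3} A246={q19} A346={q6} A356={q5}
C dims 6,15,10; δ0: rk 6, SNF 1^5·2; δ1: rk 9, SNF 1^9
Ȟ^0 = (6 − 6) − 0 = 0, so Ȟ^0 ≅ 0
Ȟ^1 = (15 − 9) − 6 = 0 plus torsion [2], so Ȟ^1 ≅ Z/2
Ȟ^2 = (10 − 0) − 9 = 1, so Ȟ^2 ≅ Z


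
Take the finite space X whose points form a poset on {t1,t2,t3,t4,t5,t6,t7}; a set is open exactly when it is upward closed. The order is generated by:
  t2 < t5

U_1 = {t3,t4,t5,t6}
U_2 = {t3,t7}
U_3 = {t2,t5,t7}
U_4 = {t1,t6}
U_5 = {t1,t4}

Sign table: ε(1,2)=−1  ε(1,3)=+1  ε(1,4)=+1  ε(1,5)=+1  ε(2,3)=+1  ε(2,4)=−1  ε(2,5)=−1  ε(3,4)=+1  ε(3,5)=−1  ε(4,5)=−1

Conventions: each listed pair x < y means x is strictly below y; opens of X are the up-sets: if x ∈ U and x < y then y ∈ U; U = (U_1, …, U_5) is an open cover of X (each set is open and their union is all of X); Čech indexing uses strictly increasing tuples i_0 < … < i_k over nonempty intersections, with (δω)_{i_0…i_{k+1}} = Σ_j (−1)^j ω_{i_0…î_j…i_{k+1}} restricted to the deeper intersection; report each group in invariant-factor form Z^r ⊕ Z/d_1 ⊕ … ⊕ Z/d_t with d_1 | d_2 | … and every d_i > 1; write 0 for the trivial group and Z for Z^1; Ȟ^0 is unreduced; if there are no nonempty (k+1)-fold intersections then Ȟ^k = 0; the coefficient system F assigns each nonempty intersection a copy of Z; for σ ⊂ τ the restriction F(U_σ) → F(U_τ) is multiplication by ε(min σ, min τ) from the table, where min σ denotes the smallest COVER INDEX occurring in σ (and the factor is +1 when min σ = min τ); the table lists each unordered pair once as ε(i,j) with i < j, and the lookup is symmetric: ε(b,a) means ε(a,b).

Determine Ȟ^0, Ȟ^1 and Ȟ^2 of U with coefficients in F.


Ȟ^0 ≅ 0; Ȟ^1 ≅ Z ⊕ Z/2; Ȟ^2 ≅ 0

nonempty overlaps:
  U12={t3} U13={t5} U14={t6} U15={t4} U23={t7} U45={t1}
C dims 5,6; δ0: rk 5, SNF 1^4·2
degree 0: 5−5−0 = 0 → Ȟ^0 ≅ 0
degree 1: 6−0−5 = 1 plus torsion [2] → Ȟ^1 ≅ Z ⊕ Z/2
degree 2: 0−0−0 = 0 → Ȟ^2 ≅ 0


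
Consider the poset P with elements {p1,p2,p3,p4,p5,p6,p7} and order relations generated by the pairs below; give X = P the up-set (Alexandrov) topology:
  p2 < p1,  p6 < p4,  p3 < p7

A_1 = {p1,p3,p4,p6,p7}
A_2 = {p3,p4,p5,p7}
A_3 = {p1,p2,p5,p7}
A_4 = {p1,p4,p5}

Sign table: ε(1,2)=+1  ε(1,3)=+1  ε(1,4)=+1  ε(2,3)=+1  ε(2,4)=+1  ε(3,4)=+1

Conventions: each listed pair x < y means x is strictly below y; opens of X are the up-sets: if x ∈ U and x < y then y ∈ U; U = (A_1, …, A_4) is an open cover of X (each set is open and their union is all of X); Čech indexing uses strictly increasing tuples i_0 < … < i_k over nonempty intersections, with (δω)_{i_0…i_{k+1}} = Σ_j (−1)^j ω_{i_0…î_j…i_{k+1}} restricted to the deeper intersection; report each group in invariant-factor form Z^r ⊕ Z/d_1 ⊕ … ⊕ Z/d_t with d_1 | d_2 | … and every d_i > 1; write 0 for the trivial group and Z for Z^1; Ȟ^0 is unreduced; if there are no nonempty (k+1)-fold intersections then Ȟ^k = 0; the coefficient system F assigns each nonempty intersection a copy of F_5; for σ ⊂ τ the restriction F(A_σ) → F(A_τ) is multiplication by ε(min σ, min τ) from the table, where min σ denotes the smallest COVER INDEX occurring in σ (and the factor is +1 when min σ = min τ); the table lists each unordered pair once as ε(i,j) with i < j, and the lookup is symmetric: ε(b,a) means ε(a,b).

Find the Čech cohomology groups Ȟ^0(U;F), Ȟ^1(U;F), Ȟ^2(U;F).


Ȟ^0(U;F) ≅ Z/5, Ȟ^1(U;F) ≅ 0, Ȟ^2(U;F) ≅ Z/5

nonempty intersections:
  A12={p3,p4,p7} A13={p1,p7} A14={p1,p4} A23={p5,p7} A24={p4,p5} A34={p1,p5}
  A123={p7} A124={p4} A134={p1} A234={p5}
C dims 4,6,4; δ0: rk_F5 3; δ1: rk_F5 3
Ȟ^0: (4−3)−0=1 ⇒ Z/5
Ȟ^1: (6−3)−3=0 ⇒ 0
Ȟ^2: (4−0)−3=1 ⇒ Z/5


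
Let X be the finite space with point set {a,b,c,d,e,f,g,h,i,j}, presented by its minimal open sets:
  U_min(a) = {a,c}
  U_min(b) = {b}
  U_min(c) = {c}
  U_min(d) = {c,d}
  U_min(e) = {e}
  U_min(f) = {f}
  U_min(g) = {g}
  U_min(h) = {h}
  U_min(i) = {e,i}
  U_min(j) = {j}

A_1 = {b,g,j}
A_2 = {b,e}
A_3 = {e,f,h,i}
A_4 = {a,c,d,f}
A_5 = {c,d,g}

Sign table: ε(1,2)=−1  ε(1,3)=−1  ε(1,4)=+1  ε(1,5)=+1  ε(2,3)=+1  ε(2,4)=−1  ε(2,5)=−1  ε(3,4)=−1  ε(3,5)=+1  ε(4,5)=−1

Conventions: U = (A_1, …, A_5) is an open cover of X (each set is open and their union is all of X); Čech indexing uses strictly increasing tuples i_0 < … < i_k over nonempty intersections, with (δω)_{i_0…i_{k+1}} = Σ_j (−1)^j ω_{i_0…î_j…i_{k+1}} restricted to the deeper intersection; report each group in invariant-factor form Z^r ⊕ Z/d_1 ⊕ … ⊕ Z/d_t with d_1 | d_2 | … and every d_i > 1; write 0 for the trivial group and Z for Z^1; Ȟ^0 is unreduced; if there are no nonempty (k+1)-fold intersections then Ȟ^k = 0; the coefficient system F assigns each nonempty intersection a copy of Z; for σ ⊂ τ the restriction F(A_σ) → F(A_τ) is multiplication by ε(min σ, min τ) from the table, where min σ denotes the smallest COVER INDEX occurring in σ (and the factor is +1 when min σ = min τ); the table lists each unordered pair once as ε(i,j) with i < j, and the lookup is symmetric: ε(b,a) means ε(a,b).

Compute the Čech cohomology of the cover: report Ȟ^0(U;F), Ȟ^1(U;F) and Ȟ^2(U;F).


nerve of the cover:
  A12={b} A15={g} A23={e} A34={f} A45={c,d}
C dims 5,5; δ0: rk 5, SNF 1^4·2
Ȟ^0 = (5 − 5) − 0 = 0, so Ȟ^0 ≅ 0
Ȟ^1 = (5 − 0) − 5 = 0 plus torsion [2], so Ȟ^1 ≅ Z/2
Ȟ^2 = (0 − 0) − 0 = 0, so Ȟ^2 ≅ 0

Ȟ^0 = 0,  Ȟ^1 = Z/2,  Ȟ^2 = 0


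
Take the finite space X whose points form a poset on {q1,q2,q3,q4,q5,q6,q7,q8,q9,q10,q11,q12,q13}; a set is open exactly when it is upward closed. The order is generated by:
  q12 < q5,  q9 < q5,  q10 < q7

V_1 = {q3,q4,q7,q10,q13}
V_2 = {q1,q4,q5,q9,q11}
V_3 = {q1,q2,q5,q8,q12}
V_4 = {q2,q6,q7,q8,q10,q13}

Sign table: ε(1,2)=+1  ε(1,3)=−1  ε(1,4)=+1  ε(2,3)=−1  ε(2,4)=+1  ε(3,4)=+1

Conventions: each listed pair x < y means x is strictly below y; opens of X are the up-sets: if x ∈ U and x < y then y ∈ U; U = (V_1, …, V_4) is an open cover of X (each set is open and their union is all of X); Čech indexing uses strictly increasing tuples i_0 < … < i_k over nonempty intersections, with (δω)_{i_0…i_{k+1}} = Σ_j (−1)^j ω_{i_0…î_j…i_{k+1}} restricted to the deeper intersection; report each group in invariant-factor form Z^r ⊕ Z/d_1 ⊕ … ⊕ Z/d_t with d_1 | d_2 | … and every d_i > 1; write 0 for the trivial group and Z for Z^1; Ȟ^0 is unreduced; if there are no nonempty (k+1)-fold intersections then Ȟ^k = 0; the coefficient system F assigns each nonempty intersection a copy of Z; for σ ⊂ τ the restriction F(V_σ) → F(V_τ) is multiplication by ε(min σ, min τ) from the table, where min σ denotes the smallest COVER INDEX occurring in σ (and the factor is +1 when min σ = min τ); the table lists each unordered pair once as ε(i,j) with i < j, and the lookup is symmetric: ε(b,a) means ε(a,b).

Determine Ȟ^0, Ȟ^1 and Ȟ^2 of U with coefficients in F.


nerve simplices:
  V12={q4} V14={q7,q10,q13} V23={q1,q5} V34={q2,q8}
C dims 4,4; δ0: rk 4, SNF 1^3·2
degree 0: 4−4−0 = 0 → Ȟ^0 ≅ 0
degree 1: 4−0−4 = 0 plus torsion [2] → Ȟ^1 ≅ Z/2
degree 2: 0−0−0 = 0 → Ȟ^2 ≅ 0

Ȟ^0 = 0, Ȟ^1 = Z/2 and Ȟ^2 = 0


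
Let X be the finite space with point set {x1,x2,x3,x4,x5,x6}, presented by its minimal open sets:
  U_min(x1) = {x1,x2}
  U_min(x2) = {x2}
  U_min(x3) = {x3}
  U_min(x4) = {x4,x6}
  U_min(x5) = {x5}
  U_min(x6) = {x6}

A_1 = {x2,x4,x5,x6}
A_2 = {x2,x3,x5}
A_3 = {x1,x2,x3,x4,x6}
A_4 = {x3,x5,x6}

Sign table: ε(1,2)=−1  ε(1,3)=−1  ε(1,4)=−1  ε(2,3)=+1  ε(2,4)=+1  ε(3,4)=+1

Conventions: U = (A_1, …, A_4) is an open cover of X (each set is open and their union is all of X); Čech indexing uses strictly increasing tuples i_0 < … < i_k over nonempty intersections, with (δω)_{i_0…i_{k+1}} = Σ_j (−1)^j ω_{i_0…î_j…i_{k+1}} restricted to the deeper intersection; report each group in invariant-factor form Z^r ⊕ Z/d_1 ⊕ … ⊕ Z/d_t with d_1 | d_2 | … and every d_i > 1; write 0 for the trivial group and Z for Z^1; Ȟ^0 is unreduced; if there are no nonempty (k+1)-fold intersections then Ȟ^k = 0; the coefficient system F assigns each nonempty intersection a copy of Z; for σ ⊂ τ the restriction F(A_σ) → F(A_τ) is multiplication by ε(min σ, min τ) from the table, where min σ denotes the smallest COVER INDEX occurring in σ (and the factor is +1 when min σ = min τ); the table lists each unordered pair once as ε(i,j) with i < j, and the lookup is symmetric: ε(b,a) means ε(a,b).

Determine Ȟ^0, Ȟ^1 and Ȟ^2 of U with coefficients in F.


Ȟ^0(U;F) ≅ Z; Ȟ^1(U;F) ≅ 0; Ȟ^2(U;F) ≅ Z

cover nerve:
  A12={x2,x5} A13={x2,x4,x6} A14={x5,x6} A23={x2,x3} A24={x3,x5} A34={x3,x6}
  A123={x2} A124={x5} A134={x6} A234={x3}
C dims 4,6,4; δ0: rk 3, SNF 1^3; δ1: rk 3, SNF 1^3
Ȟ^0: (4−3)−0=1 ⇒ Z
Ȟ^1: (6−3)−3=0 ⇒ 0
Ȟ^2: (4−0)−3=1 ⇒ Z


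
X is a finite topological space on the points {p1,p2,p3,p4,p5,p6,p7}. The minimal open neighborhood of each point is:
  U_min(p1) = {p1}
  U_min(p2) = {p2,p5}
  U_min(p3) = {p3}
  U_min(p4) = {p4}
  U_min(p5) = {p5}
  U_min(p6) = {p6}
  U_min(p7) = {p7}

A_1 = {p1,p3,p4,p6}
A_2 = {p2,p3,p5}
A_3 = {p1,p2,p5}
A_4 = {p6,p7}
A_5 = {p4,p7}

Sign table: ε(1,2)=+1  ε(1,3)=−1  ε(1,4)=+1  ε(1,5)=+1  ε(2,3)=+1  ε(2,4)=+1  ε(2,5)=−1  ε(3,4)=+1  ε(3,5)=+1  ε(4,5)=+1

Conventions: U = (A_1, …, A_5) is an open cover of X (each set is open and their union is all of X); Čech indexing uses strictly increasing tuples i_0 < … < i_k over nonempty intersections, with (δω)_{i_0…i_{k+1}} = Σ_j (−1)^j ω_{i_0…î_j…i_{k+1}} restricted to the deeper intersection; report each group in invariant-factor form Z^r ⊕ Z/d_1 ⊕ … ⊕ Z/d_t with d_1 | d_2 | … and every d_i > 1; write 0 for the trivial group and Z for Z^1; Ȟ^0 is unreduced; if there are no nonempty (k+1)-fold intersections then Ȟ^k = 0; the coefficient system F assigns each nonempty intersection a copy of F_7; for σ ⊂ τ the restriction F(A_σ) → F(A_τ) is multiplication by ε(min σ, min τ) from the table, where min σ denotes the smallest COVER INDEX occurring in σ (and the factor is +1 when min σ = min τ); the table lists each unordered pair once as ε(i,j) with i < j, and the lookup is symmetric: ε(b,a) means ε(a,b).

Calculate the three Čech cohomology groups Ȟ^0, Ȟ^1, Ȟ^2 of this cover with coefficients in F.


nerve simplices:
  A12={p3} A13={p1} A14={p6} A15={p4} A23={p2,p5} A45={p7}
C dims 5,6; δ0: rk_F7 5
degree 0: 5−5−0 = 0 → Ȟ^0 ≅ 0
degree 1: 6−0−5 = 1 → Ȟ^1 ≅ Z/7
degree 2: 0−0−0 = 0 → Ȟ^2 ≅ 0

Ȟ^0(U;F) ≅ 0; Ȟ^1(U;F) ≅ Z/7; Ȟ^2(U;F) ≅ 0


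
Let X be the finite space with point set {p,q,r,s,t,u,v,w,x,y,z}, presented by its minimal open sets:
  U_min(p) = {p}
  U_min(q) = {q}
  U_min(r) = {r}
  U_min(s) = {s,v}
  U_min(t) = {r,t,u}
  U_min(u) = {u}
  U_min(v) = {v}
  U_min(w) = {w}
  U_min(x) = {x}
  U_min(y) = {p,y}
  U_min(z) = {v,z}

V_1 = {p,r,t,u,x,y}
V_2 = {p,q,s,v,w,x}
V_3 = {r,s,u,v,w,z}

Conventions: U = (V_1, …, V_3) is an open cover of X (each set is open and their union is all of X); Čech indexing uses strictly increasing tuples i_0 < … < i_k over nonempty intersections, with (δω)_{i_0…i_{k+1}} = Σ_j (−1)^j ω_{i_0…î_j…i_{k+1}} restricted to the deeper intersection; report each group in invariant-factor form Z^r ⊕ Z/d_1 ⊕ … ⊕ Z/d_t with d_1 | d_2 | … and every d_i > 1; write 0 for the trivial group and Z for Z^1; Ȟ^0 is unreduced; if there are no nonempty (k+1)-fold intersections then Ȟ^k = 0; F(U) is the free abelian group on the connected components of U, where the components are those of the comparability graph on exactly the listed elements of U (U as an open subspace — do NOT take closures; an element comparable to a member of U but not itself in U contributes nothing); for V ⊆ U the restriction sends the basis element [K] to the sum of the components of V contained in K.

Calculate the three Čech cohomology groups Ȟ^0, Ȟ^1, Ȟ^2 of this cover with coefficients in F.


Ȟ^0 ≅ Z^6; Ȟ^1 ≅ 0; Ȟ^2 ≅ 0

intersection data:
  V12={p,x} V13={r,u} V23={s,v,w}
components per intersection:
  V1: {p,y} {r,t,u} {x}
  V2: {p} {q} {s,v} {w} {x}
  V3: {r} {s,v,z} {u} {w}
  V12: {p} {x}
  V13: {r} {u}
  V23: {s,v} {w}
C dims 12,6; δ0: rk 6, SNF 1^6
Ȟ^0 = (12 − 6) − 0 = 6, so Ȟ^0 ≅ Z^6
Ȟ^1 = (6 − 0) − 6 = 0, so Ȟ^1 ≅ 0
Ȟ^2 = (0 − 0) − 0 = 0, so Ȟ^2 ≅ 0


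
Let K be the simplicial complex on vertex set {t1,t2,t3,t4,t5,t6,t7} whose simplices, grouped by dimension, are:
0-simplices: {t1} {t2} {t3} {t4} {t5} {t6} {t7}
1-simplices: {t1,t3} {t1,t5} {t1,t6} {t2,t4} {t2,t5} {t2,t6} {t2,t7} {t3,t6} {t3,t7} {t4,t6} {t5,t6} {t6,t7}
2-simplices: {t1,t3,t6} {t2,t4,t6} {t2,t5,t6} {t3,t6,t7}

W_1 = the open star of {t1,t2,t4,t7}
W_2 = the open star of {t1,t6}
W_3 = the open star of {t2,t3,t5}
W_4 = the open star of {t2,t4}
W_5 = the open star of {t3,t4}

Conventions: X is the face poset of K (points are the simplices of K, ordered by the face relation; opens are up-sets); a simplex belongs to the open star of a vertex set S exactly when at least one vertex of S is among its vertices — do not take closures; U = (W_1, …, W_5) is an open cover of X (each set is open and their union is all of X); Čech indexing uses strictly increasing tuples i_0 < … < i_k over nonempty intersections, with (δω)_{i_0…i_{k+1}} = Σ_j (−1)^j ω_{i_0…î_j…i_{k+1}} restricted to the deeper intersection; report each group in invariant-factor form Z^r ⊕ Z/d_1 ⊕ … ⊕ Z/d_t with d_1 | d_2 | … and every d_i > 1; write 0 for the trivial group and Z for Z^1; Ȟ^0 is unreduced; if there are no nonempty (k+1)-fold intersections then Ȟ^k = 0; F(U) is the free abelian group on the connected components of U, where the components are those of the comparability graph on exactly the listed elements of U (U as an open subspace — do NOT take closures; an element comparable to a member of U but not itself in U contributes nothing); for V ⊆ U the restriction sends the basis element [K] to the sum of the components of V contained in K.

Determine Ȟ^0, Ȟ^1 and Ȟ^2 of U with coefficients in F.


nonempty overlaps:
  W1={{t1},{t2},{t4},{t7},{t1,t3},{t1,t5},{t1,t6},{t2,t4},{t2,t5},{t2,t6},{t2,t7},{t3,t7},{t4,t6},{t6,t7},{t1,t3,t6},{t2,t4,t6},{t2,t5,t6},{t3,t6,t7}} W2={{t1},{t6},{t1,t3},{t1,t5},{t1,t6},{t2,t6},{t3,t6},{t4,t6},{t5,t6},{t6,t7},{t1,t3,t6},{t2,t4,t6},{t2,t5,t6},{t3,t6,t7}} W3={{t2},{t3},{t5},{t1,t3},{t1,t5},{t2,t4},{t2,t5},{t2,t6},{t2,t7},{t3,t6},{t3,t7},{t5,t6},{t1,t3,t6},{t2,t4,t6},{t2,t5,t6},{t3,t6,t7}} W4={{t2},{t4},{t2,t4},{t2,t5},{t2,t6},{t2,t7},{t4,t6},{t2,t4,t6},{t2,t5,t6}} W5={{t3},{t4},{t1,t3},{t2,t4},{t3,t6},{t3,t7},{t4,t6},{t1,t3,t6},{t2,t4,t6},{t3,t6,t7}}
  W12={{t1},{t1,t3},{t1,t5},{t1,t6},{t2,t6},{t4,t6},{t6,t7},{t1,t3,t6},{t2,t4,t6},{t2,t5,t6},{t3,t6,t7}} W13={{t2},{t1,t3},{t1,t5},{t2,t4},{t2,t5},{t2,t6},{t2,t7},{t3,t7},{t1,t3,t6},{t2,t4,t6},{t2,t5,t6},{t3,t6,t7}} W14={{t2},{t4},{t2,t4},{t2,t5},{t2,t6},{t2,t7},{t4,t6},{t2,t4,t6},{t2,t5,t6}} W15={{t4},{t1,t3},{t2,t4},{t3,t7},{t4,t6},{t1,t3,t6},{t2,t4,t6},{t3,t6,t7}} W23={{t1,t3},{t1,t5},{t2,t6},{t3,t6},{t5,t6},{t1,t3,t6},{t2,t4,t6},{t2,t5,t6},{t3,t6,t7}} W24={{t2,t6},{t4,t6},{t2,t4,t6},{t2,t5,t6}} W25={{t1,t3},{t3,t6},{t4,t6},{t1,t3,t6},{t2,t4,t6},{t3,t6,t7}} W34={{t2},{t2,t4},{t2,t5},{t2,t6},{t2,t7},{t2,t4,t6},{t2,t5,t6}} W35={{t3},{t1,t3},{t2,t4},{t3,t6},{t3,t7},{t1,t3,t6},{t2,t4,t6},{t3,t6,t7}} W45={{t4},{t2,t4},{t4,t6},{t2,t4,t6}}
  W123={{t1,t3},{t1,t5},{t2,t6},{t1,t3,t6},{t2,t4,t6},{t2,t5,t6},{t3,t6,t7}} W124={{t2,t6},{t4,t6},{t2,t4,t6},{t2,t5,t6}} W125={{t1,t3},{t4,t6},{t1,t3,t6},{t2,t4,t6},{t3,t6,t7}} W134={{t2},{t2,t4},{t2,t5},{t2,t6},{t2,t7},{t2,t4,t6},{t2,t5,t6}} W135={{t1,t3},{t2,t4},{t3,t7},{t1,t3,t6},{t2,t4,t6},{t3,t6,t7}} W145={{t4},{t2,t4},{t4,t6},{t2,t4,t6}} W234={{t2,t6},{t2,t4,t6},{t2,t5,t6}} W235={{t1,t3},{t3,t6},{t1,t3,t6},{t2,t4,t6},{t3,t6,t7}} W245={{t4,t6},{t2,t4,t6}} W345={{t2,t4},{t2,t4,t6}}
  W1234={{t2,t6},{t2,t4,t6},{t2,t5,t6}} W1235={{t1,t3},{t1,t3,t6},{t2,t4,t6},{t3,t6,t7}} W1245={{t4,t6},{t2,t4,t6}} W1345={{t2,t4},{t2,t4,t6}} W2345={{t2,t4,t6}}
  W12345={{t2,t4,t6}}
components per intersection:
  W1: {{t1},{t1,t3},{t1,t5},{t1,t6},{t1,t3,t6}} {{t2},{t4},{t7},{t2,t4},{t2,t5},{t2,t6},{t2,t7},{t3,t7},{t4,t6},{t6,t7},{t2,t4,t6},{t2,t5,t6},{t3,t6,t7}}
  W2: {{t1},{t6},{t1,t3},{t1,t5},{t1,t6},{t2,t6},{t3,t6},{t4,t6},{t5,t6},{t6,t7},{t1,t3,t6},{t2,t4,t6},{t2,t5,t6},{t3,t6,t7}}
  W3: {{t2},{t5},{t1,t5},{t2,t4},{t2,t5},{t2,t6},{t2,t7},{t5,t6},{t2,t4,t6},{t2,t5,t6}} {{t3},{t1,t3},{t3,t6},{t3,t7},{t1,t3,t6},{t3,t6,t7}}
  W4: {{t2},{t4},{t2,t4},{t2,t5},{t2,t6},{t2,t7},{t4,t6},{t2,t4,t6},{t2,t5,t6}}
  W5: {{t3},{t1,t3},{t3,t6},{t3,t7},{t1,t3,t6},{t3,t6,t7}} {{t4},{t2,t4},{t4,t6},{t2,t4,t6}}
  W12: {{t1},{t1,t3},{t1,t5},{t1,t6},{t1,t3,t6}} {{t2,t6},{t4,t6},{t2,t4,t6},{t2,t5,t6}} {{t6,t7},{t3,t6,t7}}
  W13: {{t2},{t2,t4},{t2,t5},{t2,t6},{t2,t7},{t2,t4,t6},{t2,t5,t6}} {{t1,t3},{t1,t3,t6}} {{t1,t5}} {{t3,t7},{t3,t6,t7}}
  W14: {{t2},{t4},{t2,t4},{t2,t5},{t2,t6},{t2,t7},{t4,t6},{t2,t4,t6},{t2,t5,t6}}
  W15: {{t4},{t2,t4},{t4,t6},{t2,t4,t6}} {{t1,t3},{t1,t3,t6}} {{t3,t7},{t3,t6,t7}}
  W23: {{t1,t3},{t3,t6},{t1,t3,t6},{t3,t6,t7}} {{t1,t5}} {{t2,t6},{t5,t6},{t2,t4,t6},{t2,t5,t6}}
  W24: {{t2,t6},{t4,t6},{t2,t4,t6},{t2,t5,t6}}
  W25: {{t1,t3},{t3,t6},{t1,t3,t6},{t3,t6,t7}} {{t4,t6},{t2,t4,t6}}
  W34: {{t2},{t2,t4},{t2,t5},{t2,t6},{t2,t7},{t2,t4,t6},{t2,t5,t6}}
  W35: {{t3},{t1,t3},{t3,t6},{t3,t7},{t1,t3,t6},{t3,t6,t7}} {{t2,t4},{t2,t4,t6}}
  W45: {{t4},{t2,t4},{t4,t6},{t2,t4,t6}}
  W123: {{t1,t3},{t1,t3,t6}} {{t1,t5}} {{t2,t6},{t2,t4,t6},{t2,t5,t6}} {{t3,t6,t7}}
  W124: {{t2,t6},{t4,t6},{t2,t4,t6},{t2,t5,t6}}
  W125: {{t1,t3},{t1,t3,t6}} {{t4,t6},{t2,t4,t6}} {{t3,t6,t7}}
  W134: {{t2},{t2,t4},{t2,t5},{t2,t6},{t2,t7},{t2,t4,t6},{t2,t5,t6}}
  W135: {{t1,t3},{t1,t3,t6}} {{t2,t4},{t2,t4,t6}} {{t3,t7},{t3,t6,t7}}
  W145: {{t4},{t2,t4},{t4,t6},{t2,t4,t6}}
  W234: {{t2,t6},{t2,t4,t6},{t2,t5,t6}}
  W235: {{t1,t3},{t3,t6},{t1,t3,t6},{t3,t6,t7}} {{t2,t4,t6}}
  W245: {{t4,t6},{t2,t4,t6}}
  W345: {{t2,t4},{t2,t4,t6}}
  W1234: {{t2,t6},{t2,t4,t6},{t2,t5,t6}}
  W1235: {{t1,t3},{t1,t3,t6}} {{t2,t4,t6}} {{t3,t6,t7}}
  W1245: {{t4,t6},{t2,t4,t6}}
  W1345: {{t2,t4},{t2,t4,t6}}
  W2345: {{t2,t4,t6}}
  W12345: {{t2,t4,t6}}
C dims 8,21,18,7; δ0: rk 7, SNF 1^7; δ1: rk 12, SNF 1^12; δ2: rk 6, SNF 1^6
degree 0: 8−7−0 = 1 → Ȟ^0 ≅ Z
degree 1: 21−12−7 = 2 → Ȟ^1 ≅ Z^2
degree 2: 18−6−12 = 0 → Ȟ^2 ≅ 0

Ȟ^0 ≅ Z, Ȟ^1 ≅ Z^2, Ȟ^2 ≅ 0


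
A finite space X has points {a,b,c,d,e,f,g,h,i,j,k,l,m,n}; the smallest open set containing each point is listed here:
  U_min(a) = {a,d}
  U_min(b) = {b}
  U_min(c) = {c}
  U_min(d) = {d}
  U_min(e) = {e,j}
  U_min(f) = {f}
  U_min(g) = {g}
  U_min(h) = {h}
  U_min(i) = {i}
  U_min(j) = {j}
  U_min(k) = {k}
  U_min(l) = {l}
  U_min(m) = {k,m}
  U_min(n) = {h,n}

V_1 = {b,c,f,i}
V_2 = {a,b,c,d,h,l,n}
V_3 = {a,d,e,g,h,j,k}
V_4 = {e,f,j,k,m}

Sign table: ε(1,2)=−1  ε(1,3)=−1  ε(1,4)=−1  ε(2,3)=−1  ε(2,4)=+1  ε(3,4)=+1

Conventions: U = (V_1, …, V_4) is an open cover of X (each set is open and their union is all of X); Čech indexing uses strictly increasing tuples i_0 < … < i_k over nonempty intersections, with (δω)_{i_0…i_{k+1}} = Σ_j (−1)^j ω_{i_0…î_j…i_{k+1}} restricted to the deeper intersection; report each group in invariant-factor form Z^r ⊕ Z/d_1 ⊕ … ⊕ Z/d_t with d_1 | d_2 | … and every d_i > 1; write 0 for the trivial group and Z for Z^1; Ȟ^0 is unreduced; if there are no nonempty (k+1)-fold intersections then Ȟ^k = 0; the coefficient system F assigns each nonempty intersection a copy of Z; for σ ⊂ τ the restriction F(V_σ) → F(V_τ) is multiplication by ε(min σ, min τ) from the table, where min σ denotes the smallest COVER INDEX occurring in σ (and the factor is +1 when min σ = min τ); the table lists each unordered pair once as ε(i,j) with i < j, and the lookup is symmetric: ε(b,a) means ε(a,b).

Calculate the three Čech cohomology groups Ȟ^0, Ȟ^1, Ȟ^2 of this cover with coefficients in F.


Ȟ^0 ≅ 0; Ȟ^1 ≅ Z/2; Ȟ^2 ≅ 0

nerve of the cover:
  V12={b,c} V14={f} V23={a,d,h} V34={e,j,k}
C dims 4,4; δ0: rk 4, SNF 1^3·2
Ȟ^0 = (4 − 4) − 0 = 0, so Ȟ^0 ≅ 0
Ȟ^1 = (4 − 0) − 4 = 0 plus torsion [2], so Ȟ^1 ≅ Z/2
Ȟ^2 = (0 − 0) − 0 = 0, so Ȟ^2 ≅ 0
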